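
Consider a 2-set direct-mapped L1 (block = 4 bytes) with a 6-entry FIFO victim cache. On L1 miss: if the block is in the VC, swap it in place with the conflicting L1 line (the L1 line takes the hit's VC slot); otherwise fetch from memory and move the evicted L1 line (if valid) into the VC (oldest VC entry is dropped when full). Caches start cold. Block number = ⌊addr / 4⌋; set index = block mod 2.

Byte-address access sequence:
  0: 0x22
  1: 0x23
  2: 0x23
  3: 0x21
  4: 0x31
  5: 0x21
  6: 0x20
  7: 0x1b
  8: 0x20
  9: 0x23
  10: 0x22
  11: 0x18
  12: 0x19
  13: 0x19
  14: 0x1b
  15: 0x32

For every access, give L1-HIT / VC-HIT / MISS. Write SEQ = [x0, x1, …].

SEQ = [MISS, L1-HIT, L1-HIT, L1-HIT, MISS, VC-HIT, L1-HIT, MISS, VC-HIT, L1-HIT, L1-HIT, VC-HIT, L1-HIT, L1-HIT, L1-HIT, VC-HIT]

  [0] addr=0x22 blk=8 s=0: MISS | VC []
  [1] addr=0x23 blk=8 s=0: L1-HIT | VC []
  [2] addr=0x23 blk=8 s=0: L1-HIT | VC []
  [3] addr=0x21 blk=8 s=0: L1-HIT | VC []
  [4] addr=0x31 blk=12 s=0: MISS | VC [8]
  [5] addr=0x21 blk=8 s=0: VC-HIT | VC [12]
  [6] addr=0x20 blk=8 s=0: L1-HIT | VC [12]
  [7] addr=0x1b blk=6 s=0: MISS | VC [12, 8]
  [8] addr=0x20 blk=8 s=0: VC-HIT | VC [12, 6]
  [9] addr=0x23 blk=8 s=0: L1-HIT | VC [12, 6]
  [10] addr=0x22 blk=8 s=0: L1-HIT | VC [12, 6]
  [11] addr=0x18 blk=6 s=0: VC-HIT | VC [12, 8]
  [12] addr=0x19 blk=6 s=0: L1-HIT | VC [12, 8]
  [13] addr=0x19 blk=6 s=0: L1-HIT | VC [12, 8]
  [14] addr=0x1b blk=6 s=0: L1-HIT | VC [12, 8]
  [15] addr=0x32 blk=12 s=0: VC-HIT | VC [6, 8]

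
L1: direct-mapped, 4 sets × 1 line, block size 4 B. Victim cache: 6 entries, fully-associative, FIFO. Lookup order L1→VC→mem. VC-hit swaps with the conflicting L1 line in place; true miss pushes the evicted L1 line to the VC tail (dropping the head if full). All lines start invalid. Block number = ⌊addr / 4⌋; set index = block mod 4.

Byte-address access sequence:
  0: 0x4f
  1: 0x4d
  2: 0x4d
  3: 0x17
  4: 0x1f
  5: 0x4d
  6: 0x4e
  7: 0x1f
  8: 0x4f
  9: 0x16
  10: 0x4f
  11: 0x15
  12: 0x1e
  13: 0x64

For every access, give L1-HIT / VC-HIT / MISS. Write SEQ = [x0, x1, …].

  [0] addr=0x4f blk=19 s=3: MISS | VC []
  [1] addr=0x4d blk=19 s=3: L1-HIT | VC []
  [2] addr=0x4d blk=19 s=3: L1-HIT | VC []
  [3] addr=0x17 blk=5 s=1: MISS | VC []
  [4] addr=0x1f blk=7 s=3: MISS | VC [19]
  [5] addr=0x4d blk=19 s=3: VC-HIT | VC [7]
  [6] addr=0x4e blk=19 s=3: L1-HIT | VC [7]
  [7] addr=0x1f blk=7 s=3: VC-HIT | VC [19]
  [8] addr=0x4f blk=19 s=3: VC-HIT | VC [7]
  [9] addr=0x16 blk=5 s=1: L1-HIT | VC [7]
  [10] addr=0x4f blk=19 s=3: L1-HIT | VC [7]
  [11] addr=0x15 blk=5 s=1: L1-HIT | VC [7]
  [12] addr=0x1e blk=7 s=3: VC-HIT | VC [19]
  [13] addr=0x64 blk=25 s=1: MISS | VC [19, 5]

SEQ = [MISS, L1-HIT, L1-HIT, MISS, MISS, VC-HIT, L1-HIT, VC-HIT, VC-HIT, L1-HIT, L1-HIT, L1-HIT, VC-HIT, MISS]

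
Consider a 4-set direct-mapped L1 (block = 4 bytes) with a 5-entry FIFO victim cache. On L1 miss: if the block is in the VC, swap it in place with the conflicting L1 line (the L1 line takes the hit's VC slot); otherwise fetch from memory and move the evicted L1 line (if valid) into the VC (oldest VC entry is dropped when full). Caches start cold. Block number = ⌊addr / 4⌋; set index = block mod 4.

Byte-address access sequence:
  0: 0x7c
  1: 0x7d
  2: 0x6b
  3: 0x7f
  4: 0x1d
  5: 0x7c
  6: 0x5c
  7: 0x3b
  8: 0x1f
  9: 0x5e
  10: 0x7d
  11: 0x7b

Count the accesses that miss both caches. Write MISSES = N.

#0 0x7c→b31/s3 MISS; vc=[]
#1 0x7d→b31/s3 L1-HIT; vc=[]
#2 0x6b→b26/s2 MISS; vc=[]
#3 0x7f→b31/s3 L1-HIT; vc=[]
#4 0x1d→b7/s3 MISS; vc=[31]
#5 0x7c→b31/s3 VC-HIT; vc=[7]
#6 0x5c→b23/s3 MISS; vc=[7,31]
#7 0x3b→b14/s2 MISS; vc=[7,31,26]
#8 0x1f→b7/s3 VC-HIT; vc=[23,31,26]
#9 0x5e→b23/s3 VC-HIT; vc=[7,31,26]
#10 0x7d→b31/s3 VC-HIT; vc=[7,23,26]
#11 0x7b→b30/s2 MISS; vc=[7,23,26,14]

MISSES = 6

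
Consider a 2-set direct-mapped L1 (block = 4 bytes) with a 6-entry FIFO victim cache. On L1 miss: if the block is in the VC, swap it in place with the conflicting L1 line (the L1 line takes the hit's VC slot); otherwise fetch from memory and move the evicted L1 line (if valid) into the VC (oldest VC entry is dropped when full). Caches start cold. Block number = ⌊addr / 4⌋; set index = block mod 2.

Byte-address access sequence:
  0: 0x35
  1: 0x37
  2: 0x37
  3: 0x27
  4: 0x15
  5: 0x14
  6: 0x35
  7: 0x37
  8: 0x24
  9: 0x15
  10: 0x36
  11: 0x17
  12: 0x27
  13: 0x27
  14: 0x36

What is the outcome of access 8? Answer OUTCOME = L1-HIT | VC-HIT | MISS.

OUTCOME = VC-HIT

  [0] addr=0x35 blk=13 s=1: MISS | VC []
  [1] addr=0x37 blk=13 s=1: L1-HIT | VC []
  [2] addr=0x37 blk=13 s=1: L1-HIT | VC []
  [3] addr=0x27 blk=9 s=1: MISS | VC [13]
  [4] addr=0x15 blk=5 s=1: MISS | VC [13, 9]
  [5] addr=0x14 blk=5 s=1: L1-HIT | VC [13, 9]
  [6] addr=0x35 blk=13 s=1: VC-HIT | VC [5, 9]
  [7] addr=0x37 blk=13 s=1: L1-HIT | VC [5, 9]
  [8] addr=0x24 blk=9 s=1: VC-HIT | VC [5, 13]
  [9] addr=0x15 blk=5 s=1: VC-HIT | VC [9, 13]
  [10] addr=0x36 blk=13 s=1: VC-HIT | VC [9, 5]
  [11] addr=0x17 blk=5 s=1: VC-HIT | VC [9, 13]
  [12] addr=0x27 blk=9 s=1: VC-HIT | VC [5, 13]
  [13] addr=0x27 blk=9 s=1: L1-HIT | VC [5, 13]
  [14] addr=0x36 blk=13 s=1: VC-HIT | VC [5, 9]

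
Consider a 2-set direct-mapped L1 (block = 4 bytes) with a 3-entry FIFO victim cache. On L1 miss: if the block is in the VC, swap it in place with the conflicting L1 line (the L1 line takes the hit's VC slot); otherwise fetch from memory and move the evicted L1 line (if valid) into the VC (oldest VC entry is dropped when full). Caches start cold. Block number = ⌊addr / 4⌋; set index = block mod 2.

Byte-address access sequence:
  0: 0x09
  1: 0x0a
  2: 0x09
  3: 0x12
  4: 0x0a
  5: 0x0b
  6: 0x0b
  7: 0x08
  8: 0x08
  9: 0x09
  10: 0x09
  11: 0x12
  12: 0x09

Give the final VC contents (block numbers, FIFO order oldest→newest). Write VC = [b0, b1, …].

  [0] addr=0x9 blk=2 s=0: MISS | VC []
  [1] addr=0xa blk=2 s=0: L1-HIT | VC []
  [2] addr=0x9 blk=2 s=0: L1-HIT | VC []
  [3] addr=0x12 blk=4 s=0: MISS | VC [2]
  [4] addr=0xa blk=2 s=0: VC-HIT | VC [4]
  [5] addr=0xb blk=2 s=0: L1-HIT | VC [4]
  [6] addr=0xb blk=2 s=0: L1-HIT | VC [4]
  [7] addr=0x8 blk=2 s=0: L1-HIT | VC [4]
  [8] addr=0x8 blk=2 s=0: L1-HIT | VC [4]
  [9] addr=0x9 blk=2 s=0: L1-HIT | VC [4]
  [10] addr=0x9 blk=2 s=0: L1-HIT | VC [4]
  [11] addr=0x12 blk=4 s=0: VC-HIT | VC [2]
  [12] addr=0x9 blk=2 s=0: VC-HIT | VC [4]

VC = [4]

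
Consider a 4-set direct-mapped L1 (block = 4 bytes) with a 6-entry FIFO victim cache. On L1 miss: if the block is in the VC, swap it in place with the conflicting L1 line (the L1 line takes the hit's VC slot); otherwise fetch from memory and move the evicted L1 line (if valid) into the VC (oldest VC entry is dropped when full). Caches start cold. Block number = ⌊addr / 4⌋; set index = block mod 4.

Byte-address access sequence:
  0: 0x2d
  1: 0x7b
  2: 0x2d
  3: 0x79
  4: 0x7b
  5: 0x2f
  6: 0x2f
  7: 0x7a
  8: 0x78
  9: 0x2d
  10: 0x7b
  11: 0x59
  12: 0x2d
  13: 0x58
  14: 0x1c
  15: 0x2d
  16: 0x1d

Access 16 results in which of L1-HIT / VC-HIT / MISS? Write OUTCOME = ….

#0 0x2d→b11/s3 MISS; vc=[]
#1 0x7b→b30/s2 MISS; vc=[]
#2 0x2d→b11/s3 L1-HIT; vc=[]
#3 0x79→b30/s2 L1-HIT; vc=[]
#4 0x7b→b30/s2 L1-HIT; vc=[]
#5 0x2f→b11/s3 L1-HIT; vc=[]
#6 0x2f→b11/s3 L1-HIT; vc=[]
#7 0x7a→b30/s2 L1-HIT; vc=[]
#8 0x78→b30/s2 L1-HIT; vc=[]
#9 0x2d→b11/s3 L1-HIT; vc=[]
#10 0x7b→b30/s2 L1-HIT; vc=[]
#11 0x59→b22/s2 MISS; vc=[30]
#12 0x2d→b11/s3 L1-HIT; vc=[30]
#13 0x58→b22/s2 L1-HIT; vc=[30]
#14 0x1c→b7/s3 MISS; vc=[30,11]
#15 0x2d→b11/s3 VC-HIT; vc=[30,7]
#16 0x1d→b7/s3 VC-HIT; vc=[30,11]

OUTCOME = VC-HIT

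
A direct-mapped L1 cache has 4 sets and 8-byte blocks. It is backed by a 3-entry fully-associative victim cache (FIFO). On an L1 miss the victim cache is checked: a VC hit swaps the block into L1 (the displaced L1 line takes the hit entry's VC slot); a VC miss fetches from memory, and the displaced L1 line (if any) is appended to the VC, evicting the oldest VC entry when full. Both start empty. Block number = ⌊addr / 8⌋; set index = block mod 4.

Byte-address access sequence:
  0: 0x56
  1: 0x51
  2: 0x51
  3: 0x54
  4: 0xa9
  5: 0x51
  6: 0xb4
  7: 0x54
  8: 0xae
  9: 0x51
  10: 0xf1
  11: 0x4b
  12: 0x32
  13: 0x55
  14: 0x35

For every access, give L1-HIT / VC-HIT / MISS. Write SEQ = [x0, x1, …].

  [0] addr=0x56 blk=10 s=2: MISS | VC []
  [1] addr=0x51 blk=10 s=2: L1-HIT | VC []
  [2] addr=0x51 blk=10 s=2: L1-HIT | VC []
  [3] addr=0x54 blk=10 s=2: L1-HIT | VC []
  [4] addr=0xa9 blk=21 s=1: MISS | VC []
  [5] addr=0x51 blk=10 s=2: L1-HIT | VC []
  [6] addr=0xb4 blk=22 s=2: MISS | VC [10]
  [7] addr=0x54 blk=10 s=2: VC-HIT | VC [22]
  [8] addr=0xae blk=21 s=1: L1-HIT | VC [22]
  [9] addr=0x51 blk=10 s=2: L1-HIT | VC [22]
  [10] addr=0xf1 blk=30 s=2: MISS | VC [22, 10]
  [11] addr=0x4b blk=9 s=1: MISS | VC [22, 10, 21]
  [12] addr=0x32 blk=6 s=2: MISS | VC [10, 21, 30]
  [13] addr=0x55 blk=10 s=2: VC-HIT | VC [6, 21, 30]
  [14] addr=0x35 blk=6 s=2: VC-HIT | VC [10, 21, 30]

SEQ = [MISS, L1-HIT, L1-HIT, L1-HIT, MISS, L1-HIT, MISS, VC-HIT, L1-HIT, L1-HIT, MISS, MISS, MISS, VC-HIT, VC-HIT]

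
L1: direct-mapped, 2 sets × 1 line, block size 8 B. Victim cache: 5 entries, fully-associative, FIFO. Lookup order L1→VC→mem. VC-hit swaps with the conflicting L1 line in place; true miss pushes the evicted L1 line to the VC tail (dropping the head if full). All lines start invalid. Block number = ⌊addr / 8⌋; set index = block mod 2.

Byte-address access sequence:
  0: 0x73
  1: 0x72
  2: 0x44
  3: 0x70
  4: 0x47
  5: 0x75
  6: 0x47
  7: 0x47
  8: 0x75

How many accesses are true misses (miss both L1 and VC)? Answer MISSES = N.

0: 0x73 (blk 14, set 0) → MISS  vc=[]
1: 0x72 (blk 14, set 0) → L1-HIT  vc=[]
2: 0x44 (blk 8, set 0) → MISS  vc=[14]
3: 0x70 (blk 14, set 0) → VC-HIT  vc=[8]
4: 0x47 (blk 8, set 0) → VC-HIT  vc=[14]
5: 0x75 (blk 14, set 0) → VC-HIT  vc=[8]
6: 0x47 (blk 8, set 0) → VC-HIT  vc=[14]
7: 0x47 (blk 8, set 0) → L1-HIT  vc=[14]
8: 0x75 (blk 14, set 0) → VC-HIT  vc=[8]

MISSES = 2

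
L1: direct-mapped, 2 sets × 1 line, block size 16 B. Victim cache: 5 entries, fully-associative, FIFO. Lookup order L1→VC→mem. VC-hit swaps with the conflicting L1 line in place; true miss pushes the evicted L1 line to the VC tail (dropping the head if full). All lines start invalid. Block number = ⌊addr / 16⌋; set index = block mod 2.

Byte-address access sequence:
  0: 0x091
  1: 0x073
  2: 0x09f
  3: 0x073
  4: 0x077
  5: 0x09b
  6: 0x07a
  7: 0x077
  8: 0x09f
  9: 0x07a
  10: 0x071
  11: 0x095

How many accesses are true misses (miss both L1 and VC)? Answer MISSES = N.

#0 0x91→b9/s1 MISS; vc=[]
#1 0x73→b7/s1 MISS; vc=[9]
#2 0x9f→b9/s1 VC-HIT; vc=[7]
#3 0x73→b7/s1 VC-HIT; vc=[9]
#4 0x77→b7/s1 L1-HIT; vc=[9]
#5 0x9b→b9/s1 VC-HIT; vc=[7]
#6 0x7a→b7/s1 VC-HIT; vc=[9]
#7 0x77→b7/s1 L1-HIT; vc=[9]
#8 0x9f→b9/s1 VC-HIT; vc=[7]
#9 0x7a→b7/s1 VC-HIT; vc=[9]
#10 0x71→b7/s1 L1-HIT; vc=[9]
#11 0x95→b9/s1 VC-HIT; vc=[7]

MISSES = 2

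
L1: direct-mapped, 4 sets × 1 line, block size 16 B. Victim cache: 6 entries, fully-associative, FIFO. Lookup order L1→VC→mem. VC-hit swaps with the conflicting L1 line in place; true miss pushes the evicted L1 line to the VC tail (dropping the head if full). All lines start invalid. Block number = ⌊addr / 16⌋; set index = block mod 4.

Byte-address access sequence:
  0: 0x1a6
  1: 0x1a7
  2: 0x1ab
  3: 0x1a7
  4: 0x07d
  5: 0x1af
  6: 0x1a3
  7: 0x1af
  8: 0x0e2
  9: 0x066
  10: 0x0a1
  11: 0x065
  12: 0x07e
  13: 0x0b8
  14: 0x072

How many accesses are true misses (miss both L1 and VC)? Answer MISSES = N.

MISSES = 6

#0 0x1a6→b26/s2 MISS; vc=[]
#1 0x1a7→b26/s2 L1-HIT; vc=[]
#2 0x1ab→b26/s2 L1-HIT; vc=[]
#3 0x1a7→b26/s2 L1-HIT; vc=[]
#4 0x7d→b7/s3 MISS; vc=[]
#5 0x1af→b26/s2 L1-HIT; vc=[]
#6 0x1a3→b26/s2 L1-HIT; vc=[]
#7 0x1af→b26/s2 L1-HIT; vc=[]
#8 0xe2→b14/s2 MISS; vc=[26]
#9 0x66→b6/s2 MISS; vc=[26,14]
#10 0xa1→b10/s2 MISS; vc=[26,14,6]
#11 0x65→b6/s2 VC-HIT; vc=[26,14,10]
#12 0x7e→b7/s3 L1-HIT; vc=[26,14,10]
#13 0xb8→b11/s3 MISS; vc=[26,14,10,7]
#14 0x72→b7/s3 VC-HIT; vc=[26,14,10,11]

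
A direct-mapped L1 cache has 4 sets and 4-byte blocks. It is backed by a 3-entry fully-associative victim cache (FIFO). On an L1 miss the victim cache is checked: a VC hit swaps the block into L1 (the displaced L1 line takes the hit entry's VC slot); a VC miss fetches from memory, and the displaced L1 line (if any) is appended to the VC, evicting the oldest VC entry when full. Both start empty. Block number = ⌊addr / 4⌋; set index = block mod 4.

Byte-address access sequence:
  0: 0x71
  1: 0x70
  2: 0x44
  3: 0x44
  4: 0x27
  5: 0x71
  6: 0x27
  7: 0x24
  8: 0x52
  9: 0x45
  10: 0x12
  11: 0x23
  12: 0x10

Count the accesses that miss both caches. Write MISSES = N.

MISSES = 6

0: 0x71 (blk 28, set 0) → MISS  vc=[]
1: 0x70 (blk 28, set 0) → L1-HIT  vc=[]
2: 0x44 (blk 17, set 1) → MISS  vc=[]
3: 0x44 (blk 17, set 1) → L1-HIT  vc=[]
4: 0x27 (blk 9, set 1) → MISS  vc=[17]
5: 0x71 (blk 28, set 0) → L1-HIT  vc=[17]
6: 0x27 (blk 9, set 1) → L1-HIT  vc=[17]
7: 0x24 (blk 9, set 1) → L1-HIT  vc=[17]
8: 0x52 (blk 20, set 0) → MISS  vc=[17, 28]
9: 0x45 (blk 17, set 1) → VC-HIT  vc=[9, 28]
10: 0x12 (blk 4, set 0) → MISS  vc=[9, 28, 20]
11: 0x23 (blk 8, set 0) → MISS  vc=[28, 20, 4]
12: 0x10 (blk 4, set 0) → VC-HIT  vc=[28, 20, 8]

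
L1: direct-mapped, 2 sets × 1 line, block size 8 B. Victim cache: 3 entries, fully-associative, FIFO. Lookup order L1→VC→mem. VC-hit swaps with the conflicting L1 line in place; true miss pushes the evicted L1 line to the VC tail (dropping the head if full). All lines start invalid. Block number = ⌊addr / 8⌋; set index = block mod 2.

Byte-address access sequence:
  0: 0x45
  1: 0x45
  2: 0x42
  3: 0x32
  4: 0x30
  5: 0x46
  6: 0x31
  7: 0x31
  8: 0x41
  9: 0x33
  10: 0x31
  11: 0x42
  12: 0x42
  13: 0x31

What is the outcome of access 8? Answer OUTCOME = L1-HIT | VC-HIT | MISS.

#0 0x45→b8/s0 MISS; vc=[]
#1 0x45→b8/s0 L1-HIT; vc=[]
#2 0x42→b8/s0 L1-HIT; vc=[]
#3 0x32→b6/s0 MISS; vc=[8]
#4 0x30→b6/s0 L1-HIT; vc=[8]
#5 0x46→b8/s0 VC-HIT; vc=[6]
#6 0x31→b6/s0 VC-HIT; vc=[8]
#7 0x31→b6/s0 L1-HIT; vc=[8]
#8 0x41→b8/s0 VC-HIT; vc=[6]
#9 0x33→b6/s0 VC-HIT; vc=[8]
#10 0x31→b6/s0 L1-HIT; vc=[8]
#11 0x42→b8/s0 VC-HIT; vc=[6]
#12 0x42→b8/s0 L1-HIT; vc=[6]
#13 0x31→b6/s0 VC-HIT; vc=[8]

OUTCOME = VC-HIT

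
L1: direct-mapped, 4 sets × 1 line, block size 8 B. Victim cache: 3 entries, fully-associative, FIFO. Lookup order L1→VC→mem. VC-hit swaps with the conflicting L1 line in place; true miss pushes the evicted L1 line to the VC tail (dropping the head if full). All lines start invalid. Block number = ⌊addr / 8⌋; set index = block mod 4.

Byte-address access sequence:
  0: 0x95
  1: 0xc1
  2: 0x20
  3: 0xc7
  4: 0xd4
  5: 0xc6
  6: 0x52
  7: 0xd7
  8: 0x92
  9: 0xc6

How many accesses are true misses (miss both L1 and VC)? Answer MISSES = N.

MISSES = 5

#0 0x95→b18/s2 MISS; vc=[]
#1 0xc1→b24/s0 MISS; vc=[]
#2 0x20→b4/s0 MISS; vc=[24]
#3 0xc7→b24/s0 VC-HIT; vc=[4]
#4 0xd4→b26/s2 MISS; vc=[4,18]
#5 0xc6→b24/s0 L1-HIT; vc=[4,18]
#6 0x52→b10/s2 MISS; vc=[4,18,26]
#7 0xd7→b26/s2 VC-HIT; vc=[4,18,10]
#8 0x92→b18/s2 VC-HIT; vc=[4,26,10]
#9 0xc6→b24/s0 L1-HIT; vc=[4,26,10]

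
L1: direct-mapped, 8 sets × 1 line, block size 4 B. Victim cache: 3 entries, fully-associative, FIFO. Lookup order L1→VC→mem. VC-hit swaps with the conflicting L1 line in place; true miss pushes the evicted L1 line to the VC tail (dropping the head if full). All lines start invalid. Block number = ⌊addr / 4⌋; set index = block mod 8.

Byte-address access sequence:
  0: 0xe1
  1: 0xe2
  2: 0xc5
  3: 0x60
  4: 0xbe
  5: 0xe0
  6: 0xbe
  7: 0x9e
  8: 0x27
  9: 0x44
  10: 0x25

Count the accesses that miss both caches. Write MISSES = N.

MISSES = 7

0: 0xe1 (blk 56, set 0) → MISS  vc=[]
1: 0xe2 (blk 56, set 0) → L1-HIT  vc=[]
2: 0xc5 (blk 49, set 1) → MISS  vc=[]
3: 0x60 (blk 24, set 0) → MISS  vc=[56]
4: 0xbe (blk 47, set 7) → MISS  vc=[56]
5: 0xe0 (blk 56, set 0) → VC-HIT  vc=[24]
6: 0xbe (blk 47, set 7) → L1-HIT  vc=[24]
7: 0x9e (blk 39, set 7) → MISS  vc=[24, 47]
8: 0x27 (blk 9, set 1) → MISS  vc=[24, 47, 49]
9: 0x44 (blk 17, set 1) → MISS  vc=[47, 49, 9]
10: 0x25 (blk 9, set 1) → VC-HIT  vc=[47, 49, 17]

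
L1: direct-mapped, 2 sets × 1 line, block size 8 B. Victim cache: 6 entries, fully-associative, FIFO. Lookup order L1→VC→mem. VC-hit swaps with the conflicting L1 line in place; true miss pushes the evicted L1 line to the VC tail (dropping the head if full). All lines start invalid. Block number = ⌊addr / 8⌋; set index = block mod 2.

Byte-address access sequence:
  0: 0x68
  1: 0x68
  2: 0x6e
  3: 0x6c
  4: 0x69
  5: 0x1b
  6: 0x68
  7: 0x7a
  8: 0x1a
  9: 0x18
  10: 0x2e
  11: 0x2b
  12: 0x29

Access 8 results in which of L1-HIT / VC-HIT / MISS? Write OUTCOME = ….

#0 0x68→b13/s1 MISS; vc=[]
#1 0x68→b13/s1 L1-HIT; vc=[]
#2 0x6e→b13/s1 L1-HIT; vc=[]
#3 0x6c→b13/s1 L1-HIT; vc=[]
#4 0x69→b13/s1 L1-HIT; vc=[]
#5 0x1b→b3/s1 MISS; vc=[13]
#6 0x68→b13/s1 VC-HIT; vc=[3]
#7 0x7a→b15/s1 MISS; vc=[3,13]
#8 0x1a→b3/s1 VC-HIT; vc=[15,13]
#9 0x18→b3/s1 L1-HIT; vc=[15,13]
#10 0x2e→b5/s1 MISS; vc=[15,13,3]
#11 0x2b→b5/s1 L1-HIT; vc=[15,13,3]
#12 0x29→b5/s1 L1-HIT; vc=[15,13,3]

OUTCOME = VC-HIT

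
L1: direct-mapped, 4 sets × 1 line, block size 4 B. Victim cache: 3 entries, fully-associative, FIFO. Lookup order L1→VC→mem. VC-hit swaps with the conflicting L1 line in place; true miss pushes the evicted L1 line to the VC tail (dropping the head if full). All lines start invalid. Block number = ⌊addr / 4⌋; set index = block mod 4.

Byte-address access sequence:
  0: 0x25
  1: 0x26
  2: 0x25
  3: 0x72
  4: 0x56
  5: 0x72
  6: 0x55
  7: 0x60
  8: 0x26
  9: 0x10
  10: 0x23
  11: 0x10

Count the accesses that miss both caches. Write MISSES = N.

0: 0x25 (blk 9, set 1) → MISS  vc=[]
1: 0x26 (blk 9, set 1) → L1-HIT  vc=[]
2: 0x25 (blk 9, set 1) → L1-HIT  vc=[]
3: 0x72 (blk 28, set 0) → MISS  vc=[]
4: 0x56 (blk 21, set 1) → MISS  vc=[9]
5: 0x72 (blk 28, set 0) → L1-HIT  vc=[9]
6: 0x55 (blk 21, set 1) → L1-HIT  vc=[9]
7: 0x60 (blk 24, set 0) → MISS  vc=[9, 28]
8: 0x26 (blk 9, set 1) → VC-HIT  vc=[21, 28]
9: 0x10 (blk 4, set 0) → MISS  vc=[21, 28, 24]
10: 0x23 (blk 8, set 0) → MISS  vc=[28, 24, 4]
11: 0x10 (blk 4, set 0) → VC-HIT  vc=[28, 24, 8]

MISSES = 6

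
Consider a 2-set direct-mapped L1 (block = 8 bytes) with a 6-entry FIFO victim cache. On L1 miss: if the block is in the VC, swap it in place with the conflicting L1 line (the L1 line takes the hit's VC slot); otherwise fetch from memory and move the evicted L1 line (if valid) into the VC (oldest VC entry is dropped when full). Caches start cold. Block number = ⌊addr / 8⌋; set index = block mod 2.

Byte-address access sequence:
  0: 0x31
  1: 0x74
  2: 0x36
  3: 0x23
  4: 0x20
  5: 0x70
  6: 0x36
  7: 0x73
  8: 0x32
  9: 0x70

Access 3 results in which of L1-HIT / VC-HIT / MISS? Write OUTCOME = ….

0: 0x31 (blk 6, set 0) → MISS  vc=[]
1: 0x74 (blk 14, set 0) → MISS  vc=[6]
2: 0x36 (blk 6, set 0) → VC-HIT  vc=[14]
3: 0x23 (blk 4, set 0) → MISS  vc=[14, 6]
4: 0x20 (blk 4, set 0) → L1-HIT  vc=[14, 6]
5: 0x70 (blk 14, set 0) → VC-HIT  vc=[4, 6]
6: 0x36 (blk 6, set 0) → VC-HIT  vc=[4, 14]
7: 0x73 (blk 14, set 0) → VC-HIT  vc=[4, 6]
8: 0x32 (blk 6, set 0) → VC-HIT  vc=[4, 14]
9: 0x70 (blk 14, set 0) → VC-HIT  vc=[4, 6]

OUTCOME = MISS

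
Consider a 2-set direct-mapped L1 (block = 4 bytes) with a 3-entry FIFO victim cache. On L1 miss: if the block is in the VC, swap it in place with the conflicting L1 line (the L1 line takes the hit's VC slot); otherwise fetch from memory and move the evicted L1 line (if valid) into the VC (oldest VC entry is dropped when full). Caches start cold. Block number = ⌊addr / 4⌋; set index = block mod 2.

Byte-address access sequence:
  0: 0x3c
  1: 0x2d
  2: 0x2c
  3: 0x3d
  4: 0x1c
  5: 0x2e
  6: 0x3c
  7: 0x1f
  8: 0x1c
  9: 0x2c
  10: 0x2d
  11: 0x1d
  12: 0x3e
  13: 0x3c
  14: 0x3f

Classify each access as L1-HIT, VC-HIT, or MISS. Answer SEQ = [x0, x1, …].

#0 0x3c→b15/s1 MISS; vc=[]
#1 0x2d→b11/s1 MISS; vc=[15]
#2 0x2c→b11/s1 L1-HIT; vc=[15]
#3 0x3d→b15/s1 VC-HIT; vc=[11]
#4 0x1c→b7/s1 MISS; vc=[11,15]
#5 0x2e→b11/s1 VC-HIT; vc=[7,15]
#6 0x3c→b15/s1 VC-HIT; vc=[7,11]
#7 0x1f→b7/s1 VC-HIT; vc=[15,11]
#8 0x1c→b7/s1 L1-HIT; vc=[15,11]
#9 0x2c→b11/s1 VC-HIT; vc=[15,7]
#10 0x2d→b11/s1 L1-HIT; vc=[15,7]
#11 0x1d→b7/s1 VC-HIT; vc=[15,11]
#12 0x3e→b15/s1 VC-HIT; vc=[7,11]
#13 0x3c→b15/s1 L1-HIT; vc=[7,11]
#14 0x3f→b15/s1 L1-HIT; vc=[7,11]

SEQ = [MISS, MISS, L1-HIT, VC-HIT, MISS, VC-HIT, VC-HIT, VC-HIT, L1-HIT, VC-HIT, L1-HIT, VC-HIT, VC-HIT, L1-HIT, L1-HIT]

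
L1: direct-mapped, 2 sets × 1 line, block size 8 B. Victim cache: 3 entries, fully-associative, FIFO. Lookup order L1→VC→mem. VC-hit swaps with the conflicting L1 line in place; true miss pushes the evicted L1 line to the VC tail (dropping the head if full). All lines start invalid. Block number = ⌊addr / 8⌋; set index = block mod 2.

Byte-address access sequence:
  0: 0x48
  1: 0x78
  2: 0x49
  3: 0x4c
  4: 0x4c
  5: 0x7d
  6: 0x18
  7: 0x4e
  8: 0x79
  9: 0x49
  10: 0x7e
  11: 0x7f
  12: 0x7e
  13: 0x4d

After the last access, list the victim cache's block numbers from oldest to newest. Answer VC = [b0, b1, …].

#0 0x48→b9/s1 MISS; vc=[]
#1 0x78→b15/s1 MISS; vc=[9]
#2 0x49→b9/s1 VC-HIT; vc=[15]
#3 0x4c→b9/s1 L1-HIT; vc=[15]
#4 0x4c→b9/s1 L1-HIT; vc=[15]
#5 0x7d→b15/s1 VC-HIT; vc=[9]
#6 0x18→b3/s1 MISS; vc=[9,15]
#7 0x4e→b9/s1 VC-HIT; vc=[3,15]
#8 0x79→b15/s1 VC-HIT; vc=[3,9]
#9 0x49→b9/s1 VC-HIT; vc=[3,15]
#10 0x7e→b15/s1 VC-HIT; vc=[3,9]
#11 0x7f→b15/s1 L1-HIT; vc=[3,9]
#12 0x7e→b15/s1 L1-HIT; vc=[3,9]
#13 0x4d→b9/s1 VC-HIT; vc=[3,15]

VC = [3, 15]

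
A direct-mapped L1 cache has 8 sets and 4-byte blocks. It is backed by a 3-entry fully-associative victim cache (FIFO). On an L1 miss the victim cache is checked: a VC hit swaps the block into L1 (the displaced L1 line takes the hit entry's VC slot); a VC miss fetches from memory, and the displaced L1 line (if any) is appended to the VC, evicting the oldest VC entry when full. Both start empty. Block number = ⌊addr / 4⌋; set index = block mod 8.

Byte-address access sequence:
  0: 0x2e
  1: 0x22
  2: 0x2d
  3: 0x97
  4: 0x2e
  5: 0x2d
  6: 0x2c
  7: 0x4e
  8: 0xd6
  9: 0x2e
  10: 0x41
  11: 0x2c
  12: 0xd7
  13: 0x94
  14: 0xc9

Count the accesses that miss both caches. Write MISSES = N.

MISSES = 7

#0 0x2e→b11/s3 MISS; vc=[]
#1 0x22→b8/s0 MISS; vc=[]
#2 0x2d→b11/s3 L1-HIT; vc=[]
#3 0x97→b37/s5 MISS; vc=[]
#4 0x2e→b11/s3 L1-HIT; vc=[]
#5 0x2d→b11/s3 L1-HIT; vc=[]
#6 0x2c→b11/s3 L1-HIT; vc=[]
#7 0x4e→b19/s3 MISS; vc=[11]
#8 0xd6→b53/s5 MISS; vc=[11,37]
#9 0x2e→b11/s3 VC-HIT; vc=[19,37]
#10 0x41→b16/s0 MISS; vc=[19,37,8]
#11 0x2c→b11/s3 L1-HIT; vc=[19,37,8]
#12 0xd7→b53/s5 L1-HIT; vc=[19,37,8]
#13 0x94→b37/s5 VC-HIT; vc=[19,53,8]
#14 0xc9→b50/s2 MISS; vc=[19,53,8]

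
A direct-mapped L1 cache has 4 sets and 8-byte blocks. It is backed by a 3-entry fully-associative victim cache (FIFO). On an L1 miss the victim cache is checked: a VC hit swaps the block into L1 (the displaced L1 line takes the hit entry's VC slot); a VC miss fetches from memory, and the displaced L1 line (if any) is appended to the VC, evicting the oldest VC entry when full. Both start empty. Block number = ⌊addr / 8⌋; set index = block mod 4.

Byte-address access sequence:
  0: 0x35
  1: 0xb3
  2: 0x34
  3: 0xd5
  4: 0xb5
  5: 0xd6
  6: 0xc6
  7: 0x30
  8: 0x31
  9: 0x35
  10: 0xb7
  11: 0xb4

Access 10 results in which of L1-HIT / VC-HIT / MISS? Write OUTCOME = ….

0: 0x35 (blk 6, set 2) → MISS  vc=[]
1: 0xb3 (blk 22, set 2) → MISS  vc=[6]
2: 0x34 (blk 6, set 2) → VC-HIT  vc=[22]
3: 0xd5 (blk 26, set 2) → MISS  vc=[22, 6]
4: 0xb5 (blk 22, set 2) → VC-HIT  vc=[26, 6]
5: 0xd6 (blk 26, set 2) → VC-HIT  vc=[22, 6]
6: 0xc6 (blk 24, set 0) → MISS  vc=[22, 6]
7: 0x30 (blk 6, set 2) → VC-HIT  vc=[22, 26]
8: 0x31 (blk 6, set 2) → L1-HIT  vc=[22, 26]
9: 0x35 (blk 6, set 2) → L1-HIT  vc=[22, 26]
10: 0xb7 (blk 22, set 2) → VC-HIT  vc=[6, 26]
11: 0xb4 (blk 22, set 2) → L1-HIT  vc=[6, 26]

OUTCOME = VC-HIT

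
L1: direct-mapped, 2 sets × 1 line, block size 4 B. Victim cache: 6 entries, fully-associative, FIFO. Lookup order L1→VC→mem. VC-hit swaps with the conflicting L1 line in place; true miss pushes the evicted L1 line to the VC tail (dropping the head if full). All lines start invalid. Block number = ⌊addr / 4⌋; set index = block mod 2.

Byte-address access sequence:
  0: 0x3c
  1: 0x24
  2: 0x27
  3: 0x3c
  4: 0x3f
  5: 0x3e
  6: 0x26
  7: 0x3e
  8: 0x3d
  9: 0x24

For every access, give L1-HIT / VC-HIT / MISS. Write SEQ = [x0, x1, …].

SEQ = [MISS, MISS, L1-HIT, VC-HIT, L1-HIT, L1-HIT, VC-HIT, VC-HIT, L1-HIT, VC-HIT]

  [0] addr=0x3c blk=15 s=1: MISS | VC []
  [1] addr=0x24 blk=9 s=1: MISS | VC [15]
  [2] addr=0x27 blk=9 s=1: L1-HIT | VC [15]
  [3] addr=0x3c blk=15 s=1: VC-HIT | VC [9]
  [4] addr=0x3f blk=15 s=1: L1-HIT | VC [9]
  [5] addr=0x3e blk=15 s=1: L1-HIT | VC [9]
  [6] addr=0x26 blk=9 s=1: VC-HIT | VC [15]
  [7] addr=0x3e blk=15 s=1: VC-HIT | VC [9]
  [8] addr=0x3d blk=15 s=1: L1-HIT | VC [9]
  [9] addr=0x24 blk=9 s=1: VC-HIT | VC [15]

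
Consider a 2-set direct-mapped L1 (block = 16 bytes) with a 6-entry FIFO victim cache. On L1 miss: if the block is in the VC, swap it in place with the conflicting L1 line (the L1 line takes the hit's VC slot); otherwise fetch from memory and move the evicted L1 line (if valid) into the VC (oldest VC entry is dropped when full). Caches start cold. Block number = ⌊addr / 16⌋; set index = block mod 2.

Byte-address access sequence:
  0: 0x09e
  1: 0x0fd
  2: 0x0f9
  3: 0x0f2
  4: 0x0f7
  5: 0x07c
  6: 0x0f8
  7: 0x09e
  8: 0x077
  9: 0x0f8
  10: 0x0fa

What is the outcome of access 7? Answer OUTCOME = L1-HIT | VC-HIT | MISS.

OUTCOME = VC-HIT

0: 0x9e (blk 9, set 1) → MISS  vc=[]
1: 0xfd (blk 15, set 1) → MISS  vc=[9]
2: 0xf9 (blk 15, set 1) → L1-HIT  vc=[9]
3: 0xf2 (blk 15, set 1) → L1-HIT  vc=[9]
4: 0xf7 (blk 15, set 1) → L1-HIT  vc=[9]
5: 0x7c (blk 7, set 1) → MISS  vc=[9, 15]
6: 0xf8 (blk 15, set 1) → VC-HIT  vc=[9, 7]
7: 0x9e (blk 9, set 1) → VC-HIT  vc=[15, 7]
8: 0x77 (blk 7, set 1) → VC-HIT  vc=[15, 9]
9: 0xf8 (blk 15, set 1) → VC-HIT  vc=[7, 9]
10: 0xfa (blk 15, set 1) → L1-HIT  vc=[7, 9]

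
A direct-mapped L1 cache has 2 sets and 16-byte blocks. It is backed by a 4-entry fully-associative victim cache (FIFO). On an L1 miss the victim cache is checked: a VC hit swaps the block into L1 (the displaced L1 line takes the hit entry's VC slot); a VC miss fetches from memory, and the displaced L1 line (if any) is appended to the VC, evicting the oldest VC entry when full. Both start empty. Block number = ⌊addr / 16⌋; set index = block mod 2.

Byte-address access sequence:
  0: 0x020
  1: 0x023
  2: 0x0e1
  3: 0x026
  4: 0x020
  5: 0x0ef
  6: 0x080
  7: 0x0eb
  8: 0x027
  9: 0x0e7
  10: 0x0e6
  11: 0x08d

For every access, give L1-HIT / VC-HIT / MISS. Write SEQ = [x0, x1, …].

SEQ = [MISS, L1-HIT, MISS, VC-HIT, L1-HIT, VC-HIT, MISS, VC-HIT, VC-HIT, VC-HIT, L1-HIT, VC-HIT]

0: 0x20 (blk 2, set 0) → MISS  vc=[]
1: 0x23 (blk 2, set 0) → L1-HIT  vc=[]
2: 0xe1 (blk 14, set 0) → MISS  vc=[2]
3: 0x26 (blk 2, set 0) → VC-HIT  vc=[14]
4: 0x20 (blk 2, set 0) → L1-HIT  vc=[14]
5: 0xef (blk 14, set 0) → VC-HIT  vc=[2]
6: 0x80 (blk 8, set 0) → MISS  vc=[2, 14]
7: 0xeb (blk 14, set 0) → VC-HIT  vc=[2, 8]
8: 0x27 (blk 2, set 0) → VC-HIT  vc=[14, 8]
9: 0xe7 (blk 14, set 0) → VC-HIT  vc=[2, 8]
10: 0xe6 (blk 14, set 0) → L1-HIT  vc=[2, 8]
11: 0x8d (blk 8, set 0) → VC-HIT  vc=[2, 14]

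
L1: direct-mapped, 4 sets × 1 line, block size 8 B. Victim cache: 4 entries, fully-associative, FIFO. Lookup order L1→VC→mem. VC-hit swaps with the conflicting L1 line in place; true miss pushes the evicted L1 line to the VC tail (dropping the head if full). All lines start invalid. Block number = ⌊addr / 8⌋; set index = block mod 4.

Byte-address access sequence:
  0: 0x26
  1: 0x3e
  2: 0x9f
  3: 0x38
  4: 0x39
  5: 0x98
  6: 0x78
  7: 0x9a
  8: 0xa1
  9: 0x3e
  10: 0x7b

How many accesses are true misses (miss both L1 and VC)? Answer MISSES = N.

MISSES = 5

  [0] addr=0x26 blk=4 s=0: MISS | VC []
  [1] addr=0x3e blk=7 s=3: MISS | VC []
  [2] addr=0x9f blk=19 s=3: MISS | VC [7]
  [3] addr=0x38 blk=7 s=3: VC-HIT | VC [19]
  [4] addr=0x39 blk=7 s=3: L1-HIT | VC [19]
  [5] addr=0x98 blk=19 s=3: VC-HIT | VC [7]
  [6] addr=0x78 blk=15 s=3: MISS | VC [7, 19]
  [7] addr=0x9a blk=19 s=3: VC-HIT | VC [7, 15]
  [8] addr=0xa1 blk=20 s=0: MISS | VC [7, 15, 4]
  [9] addr=0x3e blk=7 s=3: VC-HIT | VC [19, 15, 4]
  [10] addr=0x7b blk=15 s=3: VC-HIT | VC [19, 7, 4]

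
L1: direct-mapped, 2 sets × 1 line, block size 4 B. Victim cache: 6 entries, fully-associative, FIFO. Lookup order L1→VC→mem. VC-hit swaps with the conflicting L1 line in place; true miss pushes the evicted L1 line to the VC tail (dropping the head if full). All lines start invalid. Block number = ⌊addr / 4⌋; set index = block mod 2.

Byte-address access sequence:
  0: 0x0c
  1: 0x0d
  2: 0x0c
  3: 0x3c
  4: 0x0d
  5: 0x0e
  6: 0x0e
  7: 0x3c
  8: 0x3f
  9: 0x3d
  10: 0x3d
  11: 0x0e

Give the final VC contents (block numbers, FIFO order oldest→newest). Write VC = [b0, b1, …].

VC = [15]

  [0] addr=0xc blk=3 s=1: MISS | VC []
  [1] addr=0xd blk=3 s=1: L1-HIT | VC []
  [2] addr=0xc blk=3 s=1: L1-HIT | VC []
  [3] addr=0x3c blk=15 s=1: MISS | VC [3]
  [4] addr=0xd blk=3 s=1: VC-HIT | VC [15]
  [5] addr=0xe blk=3 s=1: L1-HIT | VC [15]
  [6] addr=0xe blk=3 s=1: L1-HIT | VC [15]
  [7] addr=0x3c blk=15 s=1: VC-HIT | VC [3]
  [8] addr=0x3f blk=15 s=1: L1-HIT | VC [3]
  [9] addr=0x3d blk=15 s=1: L1-HIT | VC [3]
  [10] addr=0x3d blk=15 s=1: L1-HIT | VC [3]
  [11] addr=0xe blk=3 s=1: VC-HIT | VC [15]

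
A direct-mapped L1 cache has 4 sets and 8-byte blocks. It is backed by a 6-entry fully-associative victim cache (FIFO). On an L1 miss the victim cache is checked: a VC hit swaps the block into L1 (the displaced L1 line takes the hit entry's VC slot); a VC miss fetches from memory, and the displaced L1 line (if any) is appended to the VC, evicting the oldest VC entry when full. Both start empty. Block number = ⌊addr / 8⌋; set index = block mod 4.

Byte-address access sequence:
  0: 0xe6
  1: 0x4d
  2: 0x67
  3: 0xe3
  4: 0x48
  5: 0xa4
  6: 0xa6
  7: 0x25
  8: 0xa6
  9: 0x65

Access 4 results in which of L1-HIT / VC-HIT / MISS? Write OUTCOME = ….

#0 0xe6→b28/s0 MISS; vc=[]
#1 0x4d→b9/s1 MISS; vc=[]
#2 0x67→b12/s0 MISS; vc=[28]
#3 0xe3→b28/s0 VC-HIT; vc=[12]
#4 0x48→b9/s1 L1-HIT; vc=[12]
#5 0xa4→b20/s0 MISS; vc=[12,28]
#6 0xa6→b20/s0 L1-HIT; vc=[12,28]
#7 0x25→b4/s0 MISS; vc=[12,28,20]
#8 0xa6→b20/s0 VC-HIT; vc=[12,28,4]
#9 0x65→b12/s0 VC-HIT; vc=[20,28,4]

OUTCOME = L1-HIT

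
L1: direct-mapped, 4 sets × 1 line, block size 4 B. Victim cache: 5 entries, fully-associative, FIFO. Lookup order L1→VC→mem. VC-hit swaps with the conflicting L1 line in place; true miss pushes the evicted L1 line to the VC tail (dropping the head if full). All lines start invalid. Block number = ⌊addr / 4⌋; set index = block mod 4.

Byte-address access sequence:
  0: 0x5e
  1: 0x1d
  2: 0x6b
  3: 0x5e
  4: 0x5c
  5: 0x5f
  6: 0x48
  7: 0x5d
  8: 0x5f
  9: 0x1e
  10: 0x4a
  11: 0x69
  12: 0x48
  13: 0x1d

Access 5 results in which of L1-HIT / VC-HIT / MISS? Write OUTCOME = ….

#0 0x5e→b23/s3 MISS; vc=[]
#1 0x1d→b7/s3 MISS; vc=[23]
#2 0x6b→b26/s2 MISS; vc=[23]
#3 0x5e→b23/s3 VC-HIT; vc=[7]
#4 0x5c→b23/s3 L1-HIT; vc=[7]
#5 0x5f→b23/s3 L1-HIT; vc=[7]
#6 0x48→b18/s2 MISS; vc=[7,26]
#7 0x5d→b23/s3 L1-HIT; vc=[7,26]
#8 0x5f→b23/s3 L1-HIT; vc=[7,26]
#9 0x1e→b7/s3 VC-HIT; vc=[23,26]
#10 0x4a→b18/s2 L1-HIT; vc=[23,26]
#11 0x69→b26/s2 VC-HIT; vc=[23,18]
#12 0x48→b18/s2 VC-HIT; vc=[23,26]
#13 0x1d→b7/s3 L1-HIT; vc=[23,26]

OUTCOME = L1-HIT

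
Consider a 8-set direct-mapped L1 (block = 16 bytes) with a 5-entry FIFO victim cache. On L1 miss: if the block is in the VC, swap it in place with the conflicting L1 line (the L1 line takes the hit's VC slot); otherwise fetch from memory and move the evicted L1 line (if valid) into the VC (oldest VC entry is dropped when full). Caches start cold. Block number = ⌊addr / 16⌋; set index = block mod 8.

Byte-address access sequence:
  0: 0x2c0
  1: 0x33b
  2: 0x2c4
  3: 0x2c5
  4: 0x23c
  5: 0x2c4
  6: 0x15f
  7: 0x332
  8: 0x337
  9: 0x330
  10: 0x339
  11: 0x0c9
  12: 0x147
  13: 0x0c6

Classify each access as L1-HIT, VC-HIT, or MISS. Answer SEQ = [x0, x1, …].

SEQ = [MISS, MISS, L1-HIT, L1-HIT, MISS, L1-HIT, MISS, VC-HIT, L1-HIT, L1-HIT, L1-HIT, MISS, MISS, VC-HIT]

#0 0x2c0→b44/s4 MISS; vc=[]
#1 0x33b→b51/s3 MISS; vc=[]
#2 0x2c4→b44/s4 L1-HIT; vc=[]
#3 0x2c5→b44/s4 L1-HIT; vc=[]
#4 0x23c→b35/s3 MISS; vc=[51]
#5 0x2c4→b44/s4 L1-HIT; vc=[51]
#6 0x15f→b21/s5 MISS; vc=[51]
#7 0x332→b51/s3 VC-HIT; vc=[35]
#8 0x337→b51/s3 L1-HIT; vc=[35]
#9 0x330→b51/s3 L1-HIT; vc=[35]
#10 0x339→b51/s3 L1-HIT; vc=[35]
#11 0xc9→b12/s4 MISS; vc=[35,44]
#12 0x147→b20/s4 MISS; vc=[35,44,12]
#13 0xc6→b12/s4 VC-HIT; vc=[35,44,20]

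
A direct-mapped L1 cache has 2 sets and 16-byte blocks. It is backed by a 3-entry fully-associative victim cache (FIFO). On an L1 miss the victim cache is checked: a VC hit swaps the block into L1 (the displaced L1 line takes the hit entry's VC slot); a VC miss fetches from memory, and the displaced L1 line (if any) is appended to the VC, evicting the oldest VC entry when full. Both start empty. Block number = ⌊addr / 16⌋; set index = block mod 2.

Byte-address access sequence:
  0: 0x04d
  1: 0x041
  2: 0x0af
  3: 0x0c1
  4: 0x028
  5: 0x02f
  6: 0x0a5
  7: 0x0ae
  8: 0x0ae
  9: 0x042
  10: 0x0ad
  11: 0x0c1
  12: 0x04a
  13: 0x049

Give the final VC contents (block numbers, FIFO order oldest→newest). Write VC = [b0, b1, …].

VC = [12, 2, 10]

0: 0x4d (blk 4, set 0) → MISS  vc=[]
1: 0x41 (blk 4, set 0) → L1-HIT  vc=[]
2: 0xaf (blk 10, set 0) → MISS  vc=[4]
3: 0xc1 (blk 12, set 0) → MISS  vc=[4, 10]
4: 0x28 (blk 2, set 0) → MISS  vc=[4, 10, 12]
5: 0x2f (blk 2, set 0) → L1-HIT  vc=[4, 10, 12]
6: 0xa5 (blk 10, set 0) → VC-HIT  vc=[4, 2, 12]
7: 0xae (blk 10, set 0) → L1-HIT  vc=[4, 2, 12]
8: 0xae (blk 10, set 0) → L1-HIT  vc=[4, 2, 12]
9: 0x42 (blk 4, set 0) → VC-HIT  vc=[10, 2, 12]
10: 0xad (blk 10, set 0) → VC-HIT  vc=[4, 2, 12]
11: 0xc1 (blk 12, set 0) → VC-HIT  vc=[4, 2, 10]
12: 0x4a (blk 4, set 0) → VC-HIT  vc=[12, 2, 10]
13: 0x49 (blk 4, set 0) → L1-HIT  vc=[12, 2, 10]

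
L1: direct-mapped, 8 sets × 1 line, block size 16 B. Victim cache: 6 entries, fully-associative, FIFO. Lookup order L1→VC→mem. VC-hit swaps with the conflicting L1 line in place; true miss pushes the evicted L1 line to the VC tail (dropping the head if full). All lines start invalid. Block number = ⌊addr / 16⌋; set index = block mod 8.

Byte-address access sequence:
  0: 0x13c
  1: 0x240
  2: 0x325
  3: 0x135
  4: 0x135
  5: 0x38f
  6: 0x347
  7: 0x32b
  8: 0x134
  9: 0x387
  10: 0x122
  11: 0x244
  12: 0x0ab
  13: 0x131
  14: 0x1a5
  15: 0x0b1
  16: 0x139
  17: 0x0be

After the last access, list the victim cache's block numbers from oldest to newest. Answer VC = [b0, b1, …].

VC = [52, 50, 18, 10, 19]

0: 0x13c (blk 19, set 3) → MISS  vc=[]
1: 0x240 (blk 36, set 4) → MISS  vc=[]
2: 0x325 (blk 50, set 2) → MISS  vc=[]
3: 0x135 (blk 19, set 3) → L1-HIT  vc=[]
4: 0x135 (blk 19, set 3) → L1-HIT  vc=[]
5: 0x38f (blk 56, set 0) → MISS  vc=[]
6: 0x347 (blk 52, set 4) → MISS  vc=[36]
7: 0x32b (blk 50, set 2) → L1-HIT  vc=[36]
8: 0x134 (blk 19, set 3) → L1-HIT  vc=[36]
9: 0x387 (blk 56, set 0) → L1-HIT  vc=[36]
10: 0x122 (blk 18, set 2) → MISS  vc=[36, 50]
11: 0x244 (blk 36, set 4) → VC-HIT  vc=[52, 50]
12: 0xab (blk 10, set 2) → MISS  vc=[52, 50, 18]
13: 0x131 (blk 19, set 3) → L1-HIT  vc=[52, 50, 18]
14: 0x1a5 (blk 26, set 2) → MISS  vc=[52, 50, 18, 10]
15: 0xb1 (blk 11, set 3) → MISS  vc=[52, 50, 18, 10, 19]
16: 0x139 (blk 19, set 3) → VC-HIT  vc=[52, 50, 18, 10, 11]
17: 0xbe (blk 11, set 3) → VC-HIT  vc=[52, 50, 18, 10, 19]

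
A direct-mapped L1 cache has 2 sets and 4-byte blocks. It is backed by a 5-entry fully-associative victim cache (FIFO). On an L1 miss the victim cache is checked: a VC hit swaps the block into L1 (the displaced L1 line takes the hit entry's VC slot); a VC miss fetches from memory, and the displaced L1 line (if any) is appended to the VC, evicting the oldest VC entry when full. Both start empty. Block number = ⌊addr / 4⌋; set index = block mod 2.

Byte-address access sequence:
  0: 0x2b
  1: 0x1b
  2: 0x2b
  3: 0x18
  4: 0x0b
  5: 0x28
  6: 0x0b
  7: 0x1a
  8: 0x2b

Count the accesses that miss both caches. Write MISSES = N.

  [0] addr=0x2b blk=10 s=0: MISS | VC []
  [1] addr=0x1b blk=6 s=0: MISS | VC [10]
  [2] addr=0x2b blk=10 s=0: VC-HIT | VC [6]
  [3] addr=0x18 blk=6 s=0: VC-HIT | VC [10]
  [4] addr=0xb blk=2 s=0: MISS | VC [10, 6]
  [5] addr=0x28 blk=10 s=0: VC-HIT | VC [2, 6]
  [6] addr=0xb blk=2 s=0: VC-HIT | VC [10, 6]
  [7] addr=0x1a blk=6 s=0: VC-HIT | VC [10, 2]
  [8] addr=0x2b blk=10 s=0: VC-HIT | VC [6, 2]

MISSES = 3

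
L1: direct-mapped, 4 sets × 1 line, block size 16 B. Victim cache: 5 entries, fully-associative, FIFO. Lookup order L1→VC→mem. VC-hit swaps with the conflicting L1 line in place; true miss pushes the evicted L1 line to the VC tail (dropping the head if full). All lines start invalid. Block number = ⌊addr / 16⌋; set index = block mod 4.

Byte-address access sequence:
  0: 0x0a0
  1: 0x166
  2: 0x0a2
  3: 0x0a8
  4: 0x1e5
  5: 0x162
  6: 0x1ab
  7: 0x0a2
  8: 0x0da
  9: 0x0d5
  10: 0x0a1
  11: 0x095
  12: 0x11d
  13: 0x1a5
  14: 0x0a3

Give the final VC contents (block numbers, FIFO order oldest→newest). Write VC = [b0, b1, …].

VC = [30, 26, 22, 13, 9]

  [0] addr=0xa0 blk=10 s=2: MISS | VC []
  [1] addr=0x166 blk=22 s=2: MISS | VC [10]
  [2] addr=0xa2 blk=10 s=2: VC-HIT | VC [22]
  [3] addr=0xa8 blk=10 s=2: L1-HIT | VC [22]
  [4] addr=0x1e5 blk=30 s=2: MISS | VC [22, 10]
  [5] addr=0x162 blk=22 s=2: VC-HIT | VC [30, 10]
  [6] addr=0x1ab blk=26 s=2: MISS | VC [30, 10, 22]
  [7] addr=0xa2 blk=10 s=2: VC-HIT | VC [30, 26, 22]
  [8] addr=0xda blk=13 s=1: MISS | VC [30, 26, 22]
  [9] addr=0xd5 blk=13 s=1: L1-HIT | VC [30, 26, 22]
  [10] addr=0xa1 blk=10 s=2: L1-HIT | VC [30, 26, 22]
  [11] addr=0x95 blk=9 s=1: MISS | VC [30, 26, 22, 13]
  [12] addr=0x11d blk=17 s=1: MISS | VC [30, 26, 22, 13, 9]
  [13] addr=0x1a5 blk=26 s=2: VC-HIT | VC [30, 10, 22, 13, 9]
  [14] addr=0xa3 blk=10 s=2: VC-HIT | VC [30, 26, 22, 13, 9]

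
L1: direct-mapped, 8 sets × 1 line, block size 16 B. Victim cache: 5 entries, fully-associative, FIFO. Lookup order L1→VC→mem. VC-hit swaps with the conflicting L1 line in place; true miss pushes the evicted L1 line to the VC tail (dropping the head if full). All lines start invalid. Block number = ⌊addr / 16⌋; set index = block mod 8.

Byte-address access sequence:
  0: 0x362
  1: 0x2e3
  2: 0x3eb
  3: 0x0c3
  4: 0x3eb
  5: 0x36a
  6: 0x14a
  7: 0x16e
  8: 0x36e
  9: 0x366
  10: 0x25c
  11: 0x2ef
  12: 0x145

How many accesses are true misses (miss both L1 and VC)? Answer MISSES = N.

MISSES = 7

  [0] addr=0x362 blk=54 s=6: MISS | VC []
  [1] addr=0x2e3 blk=46 s=6: MISS | VC [54]
  [2] addr=0x3eb blk=62 s=6: MISS | VC [54, 46]
  [3] addr=0xc3 blk=12 s=4: MISS | VC [54, 46]
  [4] addr=0x3eb blk=62 s=6: L1-HIT | VC [54, 46]
  [5] addr=0x36a blk=54 s=6: VC-HIT | VC [62, 46]
  [6] addr=0x14a blk=20 s=4: MISS | VC [62, 46, 12]
  [7] addr=0x16e blk=22 s=6: MISS | VC [62, 46, 12, 54]
  [8] addr=0x36e blk=54 s=6: VC-HIT | VC [62, 46, 12, 22]
  [9] addr=0x366 blk=54 s=6: L1-HIT | VC [62, 46, 12, 22]
  [10] addr=0x25c blk=37 s=5: MISS | VC [62, 46, 12, 22]
  [11] addr=0x2ef blk=46 s=6: VC-HIT | VC [62, 54, 12, 22]
  [12] addr=0x145 blk=20 s=4: L1-HIT | VC [62, 54, 12, 22]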